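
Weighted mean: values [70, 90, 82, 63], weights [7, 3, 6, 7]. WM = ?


Numerator = 70*7 + 90*3 + 82*6 + 63*7 = 1693
Denominator = 7 + 3 + 6 + 7 = 23
WM = 1693/23 = 73.6087

WM = 73.6087


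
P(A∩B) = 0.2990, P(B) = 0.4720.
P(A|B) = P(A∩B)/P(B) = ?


P(A|B) = 0.2990/0.4720 = 0.6335

P(A|B) = 0.6335


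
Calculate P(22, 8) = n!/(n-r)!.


P(22,8) = 22!/14!
= 1124000727777607680000/87178291200
= 12893126400

P(22,8) = 12893126400


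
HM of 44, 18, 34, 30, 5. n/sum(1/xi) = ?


Sum of reciprocals = 1/44 + 1/18 + 1/34 + 1/30 + 1/5 = 0.341028
HM = 5/0.341028 = 14.6616

HM = 14.6616


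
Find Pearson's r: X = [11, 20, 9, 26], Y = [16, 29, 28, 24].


Mean X = 16.5000, Mean Y = 24.2500
SD X = 6.873864, SD Y = 5.117372
Cov = 7.875000
r = 7.875000/(6.873864*5.117372) = 0.2239

r = 0.2239


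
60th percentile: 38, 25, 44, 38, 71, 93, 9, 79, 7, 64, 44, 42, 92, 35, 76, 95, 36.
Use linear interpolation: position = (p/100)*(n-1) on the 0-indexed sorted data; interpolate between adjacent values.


Sorted: 7, 9, 25, 35, 36, 38, 38, 42, 44, 44, 64, 71, 76, 79, 92, 93, 95
n = 17
Index = 60/100 * 16 = 9.6000
Lower = data[9] = 44, Upper = data[10] = 64
P60 = 44 + 0.6000*(20) = 56.0000

P60 = 56.0000


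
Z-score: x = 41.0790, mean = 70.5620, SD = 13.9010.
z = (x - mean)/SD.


z = (41.0790 - 70.5620)/13.9010
= -29.4830/13.9010
= -2.1209

z = -2.1209


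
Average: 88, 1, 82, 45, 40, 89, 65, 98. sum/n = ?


Sum = 88 + 1 + 82 + 45 + 40 + 89 + 65 + 98 = 508
n = 8
Mean = 508/8 = 63.5000

Mean = 63.5000


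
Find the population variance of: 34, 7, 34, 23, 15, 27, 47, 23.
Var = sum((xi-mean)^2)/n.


Mean = 26.2500
Squared deviations: 60.0625, 370.5625, 60.0625, 10.5625, 126.5625, 0.5625, 430.5625, 10.5625
Sum = 1069.5000
Variance = 1069.5000/8 = 133.6875

Variance = 133.6875


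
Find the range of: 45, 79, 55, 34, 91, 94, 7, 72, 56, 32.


Max = 94, Min = 7
Range = 94 - 7 = 87

Range = 87


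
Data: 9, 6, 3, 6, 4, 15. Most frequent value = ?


Frequencies: 3:1, 4:1, 6:2, 9:1, 15:1
Max frequency = 2
Mode = 6

Mode = 6


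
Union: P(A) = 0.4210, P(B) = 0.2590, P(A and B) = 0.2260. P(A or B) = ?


P(A∪B) = 0.4210 + 0.2590 - 0.2260
= 0.6800 - 0.2260
= 0.4540

P(A∪B) = 0.4540


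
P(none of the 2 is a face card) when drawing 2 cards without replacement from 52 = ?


P(no face cards) = (40/52) × (39/51)
= 0.5882

P = 0.5882


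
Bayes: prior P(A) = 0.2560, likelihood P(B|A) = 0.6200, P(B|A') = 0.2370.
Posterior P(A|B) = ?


P(B) = P(B|A)*P(A) + P(B|A')*P(A')
= 0.6200*0.2560 + 0.2370*0.7440
= 0.158720 + 0.176328 = 0.335048
P(A|B) = 0.158720/0.335048 = 0.4737

P(A|B) = 0.4737


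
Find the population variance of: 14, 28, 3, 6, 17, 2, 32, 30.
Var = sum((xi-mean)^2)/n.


Mean = 16.5000
Squared deviations: 6.2500, 132.2500, 182.2500, 110.2500, 0.2500, 210.2500, 240.2500, 182.2500
Sum = 1064.0000
Variance = 1064.0000/8 = 133.0000

Variance = 133.0000


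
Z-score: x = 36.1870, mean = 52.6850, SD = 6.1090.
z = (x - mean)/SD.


z = (36.1870 - 52.6850)/6.1090
= -16.4980/6.1090
= -2.7006

z = -2.7006


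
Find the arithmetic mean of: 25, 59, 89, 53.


Sum = 25 + 59 + 89 + 53 = 226
n = 4
Mean = 226/4 = 56.5000

Mean = 56.5000


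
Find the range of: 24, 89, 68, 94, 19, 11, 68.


Max = 94, Min = 11
Range = 94 - 11 = 83

Range = 83


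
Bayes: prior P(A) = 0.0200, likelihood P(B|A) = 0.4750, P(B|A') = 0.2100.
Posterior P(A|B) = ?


P(B) = P(B|A)*P(A) + P(B|A')*P(A')
= 0.4750*0.0200 + 0.2100*0.9800
= 0.009500 + 0.205800 = 0.215300
P(A|B) = 0.009500/0.215300 = 0.0441

P(A|B) = 0.0441


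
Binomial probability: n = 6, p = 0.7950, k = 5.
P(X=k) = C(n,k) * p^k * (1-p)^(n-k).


C(6,5) = 6
p^5 = 0.317567
(1-p)^1 = 0.205000
P = 6 * 0.317567 * 0.205000 = 0.3906

P(X=5) = 0.3906


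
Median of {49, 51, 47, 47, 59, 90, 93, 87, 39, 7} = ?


Sorted: 7, 39, 47, 47, 49, 51, 59, 87, 90, 93
n = 10 (even)
Middle values: 49 and 51
Median = (49+51)/2 = 50.0000

Median = 50.0000


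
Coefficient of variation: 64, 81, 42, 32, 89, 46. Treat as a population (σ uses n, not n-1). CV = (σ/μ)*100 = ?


Mean = 59.0000
SD = 20.8006
CV = (20.8006/59.0000)*100 = 35.2553%

CV = 35.2553%


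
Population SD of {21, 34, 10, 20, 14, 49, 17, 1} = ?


Mean = 20.7500
Variance = 192.4375
SD = sqrt(192.4375) = 13.8722

SD = 13.8722


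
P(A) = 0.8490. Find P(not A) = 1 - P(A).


P(not A) = 1 - 0.8490 = 0.1510

P(not A) = 0.1510


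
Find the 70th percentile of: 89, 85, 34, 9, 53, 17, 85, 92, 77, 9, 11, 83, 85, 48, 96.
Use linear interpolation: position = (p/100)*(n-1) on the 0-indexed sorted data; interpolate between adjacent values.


Sorted: 9, 9, 11, 17, 34, 48, 53, 77, 83, 85, 85, 85, 89, 92, 96
n = 15
Index = 70/100 * 14 = 9.8000
Lower = data[9] = 85, Upper = data[10] = 85
P70 = 85 + 0.8000*(0) = 85.0000

P70 = 85.0000


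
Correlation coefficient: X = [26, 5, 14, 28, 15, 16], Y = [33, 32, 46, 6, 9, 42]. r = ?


Mean X = 17.3333, Mean Y = 28.0000
SD X = 7.738791, SD Y = 15.307950
Cov = -45.833333
r = -45.833333/(7.738791*15.307950) = -0.3869

r = -0.3869


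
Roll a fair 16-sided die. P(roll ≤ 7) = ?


Favorable outcomes (roll ≤ 7): 7
Total outcomes = 16
P = 7/16 = 0.4375

P = 0.4375


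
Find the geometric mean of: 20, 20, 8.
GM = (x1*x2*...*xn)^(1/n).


Product = 20 × 20 × 8 = 3200
GM = 3200^(1/3) = 14.7361

GM = 14.7361


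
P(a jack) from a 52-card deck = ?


4 jacks in 52 cards
P = 4/52 = 0.0769

P = 0.0769


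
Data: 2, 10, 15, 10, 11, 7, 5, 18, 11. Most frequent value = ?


Frequencies: 2:1, 5:1, 7:1, 10:2, 11:2, 15:1, 18:1
Max frequency = 2
Mode = 10, 11

Mode = 10, 11


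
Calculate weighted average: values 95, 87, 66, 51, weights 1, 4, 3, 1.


Numerator = 95*1 + 87*4 + 66*3 + 51*1 = 692
Denominator = 1 + 4 + 3 + 1 = 9
WM = 692/9 = 76.8889

WM = 76.8889


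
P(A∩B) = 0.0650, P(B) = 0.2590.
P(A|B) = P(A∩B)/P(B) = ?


P(A|B) = 0.0650/0.2590 = 0.2510

P(A|B) = 0.2510


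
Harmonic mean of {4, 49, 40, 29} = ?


Sum of reciprocals = 1/4 + 1/49 + 1/40 + 1/29 = 0.329891
HM = 4/0.329891 = 12.1252

HM = 12.1252


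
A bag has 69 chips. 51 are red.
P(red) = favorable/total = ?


P = 51/69 = 0.7391

P = 0.7391


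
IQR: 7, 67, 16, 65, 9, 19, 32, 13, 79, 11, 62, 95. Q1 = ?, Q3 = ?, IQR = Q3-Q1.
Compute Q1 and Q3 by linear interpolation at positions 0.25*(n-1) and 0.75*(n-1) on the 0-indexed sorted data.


Sorted: 7, 9, 11, 13, 16, 19, 32, 62, 65, 67, 79, 95
Q1 (25th %ile) = 12.5000
Q3 (75th %ile) = 65.5000
IQR = 65.5000 - 12.5000 = 53.0000

IQR = 53.0000


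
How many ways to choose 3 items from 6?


C(6,3) = 6!/(3! × 3!)
= 720/(6 × 6)
= 20

C(6,3) = 20


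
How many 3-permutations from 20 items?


P(20,3) = 20!/17!
= 2432902008176640000/355687428096000
= 6840

P(20,3) = 6840


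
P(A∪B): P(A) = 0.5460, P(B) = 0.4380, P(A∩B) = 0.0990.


P(A∪B) = 0.5460 + 0.4380 - 0.0990
= 0.9840 - 0.0990
= 0.8850

P(A∪B) = 0.8850


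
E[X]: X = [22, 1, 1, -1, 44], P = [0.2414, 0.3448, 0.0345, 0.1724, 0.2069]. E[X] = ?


E[X] = 22*0.2414 + 1*0.3448 + 1*0.0345 - 1*0.1724 + 44*0.2069
= 5.3108 + 0.3448 + 0.0345 - 0.1724 + 9.1036
= 14.6213

E[X] = 14.6213


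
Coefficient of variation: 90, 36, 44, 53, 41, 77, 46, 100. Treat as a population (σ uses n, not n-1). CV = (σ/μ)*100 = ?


Mean = 60.8750
SD = 22.9697
CV = (22.9697/60.8750)*100 = 37.7326%

CV = 37.7326%


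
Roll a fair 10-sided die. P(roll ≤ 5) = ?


Favorable outcomes (roll ≤ 5): 5
Total outcomes = 10
P = 5/10 = 0.5000

P = 0.5000


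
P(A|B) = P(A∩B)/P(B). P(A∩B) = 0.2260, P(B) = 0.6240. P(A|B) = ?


P(A|B) = 0.2260/0.6240 = 0.3622

P(A|B) = 0.3622


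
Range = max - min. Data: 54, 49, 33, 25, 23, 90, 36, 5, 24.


Max = 90, Min = 5
Range = 90 - 5 = 85

Range = 85


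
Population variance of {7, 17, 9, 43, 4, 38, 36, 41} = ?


Mean = 24.3750
Squared deviations: 301.8906, 54.3906, 236.3906, 346.8906, 415.1406, 185.6406, 135.1406, 276.3906
Sum = 1951.8750
Variance = 1951.8750/8 = 243.9844

Variance = 243.9844


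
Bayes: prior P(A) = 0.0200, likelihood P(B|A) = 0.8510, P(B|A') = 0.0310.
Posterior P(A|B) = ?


P(B) = P(B|A)*P(A) + P(B|A')*P(A')
= 0.8510*0.0200 + 0.0310*0.9800
= 0.017020 + 0.030380 = 0.047400
P(A|B) = 0.017020/0.047400 = 0.3591

P(A|B) = 0.3591


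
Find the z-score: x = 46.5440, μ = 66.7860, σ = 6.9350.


z = (46.5440 - 66.7860)/6.9350
= -20.2420/6.9350
= -2.9188

z = -2.9188


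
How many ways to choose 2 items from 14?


C(14,2) = 14!/(2! × 12!)
= 87178291200/(2 × 479001600)
= 91

C(14,2) = 91


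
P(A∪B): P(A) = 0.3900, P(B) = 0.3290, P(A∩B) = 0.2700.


P(A∪B) = 0.3900 + 0.3290 - 0.2700
= 0.7190 - 0.2700
= 0.4490

P(A∪B) = 0.4490


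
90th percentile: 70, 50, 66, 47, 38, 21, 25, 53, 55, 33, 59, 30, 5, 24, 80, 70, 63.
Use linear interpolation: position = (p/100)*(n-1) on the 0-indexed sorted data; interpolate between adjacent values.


Sorted: 5, 21, 24, 25, 30, 33, 38, 47, 50, 53, 55, 59, 63, 66, 70, 70, 80
n = 17
Index = 90/100 * 16 = 14.4000
Lower = data[14] = 70, Upper = data[15] = 70
P90 = 70 + 0.4000*(0) = 70.0000

P90 = 70.0000


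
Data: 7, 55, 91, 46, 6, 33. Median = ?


Sorted: 6, 7, 33, 46, 55, 91
n = 6 (even)
Middle values: 33 and 46
Median = (33+46)/2 = 39.5000

Median = 39.5000


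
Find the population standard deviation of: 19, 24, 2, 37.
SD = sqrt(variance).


Mean = 20.5000
Variance = 157.2500
SD = sqrt(157.2500) = 12.5399

SD = 12.5399


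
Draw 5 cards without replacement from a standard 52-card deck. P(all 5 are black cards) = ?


P(all black cards) = (26/52) × (25/51) × (24/50) × (23/49) × (22/48)
= 0.0253

P = 0.0253


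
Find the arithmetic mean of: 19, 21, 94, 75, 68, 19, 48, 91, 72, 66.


Sum = 19 + 21 + 94 + 75 + 68 + 19 + 48 + 91 + 72 + 66 = 573
n = 10
Mean = 573/10 = 57.3000

Mean = 57.3000


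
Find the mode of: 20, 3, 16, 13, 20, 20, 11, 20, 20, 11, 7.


Frequencies: 3:1, 7:1, 11:2, 13:1, 16:1, 20:5
Max frequency = 5
Mode = 20

Mode = 20


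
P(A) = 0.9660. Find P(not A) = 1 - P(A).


P(not A) = 1 - 0.9660 = 0.0340

P(not A) = 0.0340


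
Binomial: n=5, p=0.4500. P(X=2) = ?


C(5,2) = 10
p^2 = 0.202500
(1-p)^3 = 0.166375
P = 10 * 0.202500 * 0.166375 = 0.3369

P(X=2) = 0.3369


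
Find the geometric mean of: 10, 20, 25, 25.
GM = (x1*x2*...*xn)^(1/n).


Product = 10 × 20 × 25 × 25 = 125000
GM = 125000^(1/4) = 18.8030

GM = 18.8030


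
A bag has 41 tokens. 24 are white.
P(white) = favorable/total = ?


P = 24/41 = 0.5854

P = 0.5854


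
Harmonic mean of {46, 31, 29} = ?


Sum of reciprocals = 1/46 + 1/31 + 1/29 = 0.088480
HM = 3/0.088480 = 33.9060

HM = 33.9060


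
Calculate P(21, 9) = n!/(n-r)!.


P(21,9) = 21!/12!
= 51090942171709440000/479001600
= 106661318400

P(21,9) = 106661318400


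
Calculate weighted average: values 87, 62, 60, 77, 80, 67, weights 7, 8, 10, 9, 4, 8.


Numerator = 87*7 + 62*8 + 60*10 + 77*9 + 80*4 + 67*8 = 3254
Denominator = 7 + 8 + 10 + 9 + 4 + 8 = 46
WM = 3254/46 = 70.7391

WM = 70.7391


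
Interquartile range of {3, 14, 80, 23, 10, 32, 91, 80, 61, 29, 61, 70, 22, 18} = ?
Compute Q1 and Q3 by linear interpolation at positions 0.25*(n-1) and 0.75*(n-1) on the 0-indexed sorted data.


Sorted: 3, 10, 14, 18, 22, 23, 29, 32, 61, 61, 70, 80, 80, 91
Q1 (25th %ile) = 19.0000
Q3 (75th %ile) = 67.7500
IQR = 67.7500 - 19.0000 = 48.7500

IQR = 48.7500


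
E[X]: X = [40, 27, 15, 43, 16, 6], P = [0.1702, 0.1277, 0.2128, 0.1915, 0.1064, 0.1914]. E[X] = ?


E[X] = 40*0.1702 + 27*0.1277 + 15*0.2128 + 43*0.1915 + 16*0.1064 + 6*0.1914
= 6.8080 + 3.4479 + 3.1920 + 8.2345 + 1.7024 + 1.1484
= 24.5332

E[X] = 24.5332


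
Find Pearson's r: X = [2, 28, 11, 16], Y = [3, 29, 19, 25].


Mean X = 14.2500, Mean Y = 19.0000
SD X = 9.390820, SD Y = 9.899495
Cov = 86.000000
r = 86.000000/(9.390820*9.899495) = 0.9251

r = 0.9251


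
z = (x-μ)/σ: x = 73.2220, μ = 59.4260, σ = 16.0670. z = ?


z = (73.2220 - 59.4260)/16.0670
= 13.7960/16.0670
= 0.8587

z = 0.8587


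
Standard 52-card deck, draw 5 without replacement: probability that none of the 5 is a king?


P(no kings) = (48/52) × (47/51) × (46/50) × (45/49) × (44/48)
= 0.6588

P = 0.6588


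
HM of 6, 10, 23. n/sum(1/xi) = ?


Sum of reciprocals = 1/6 + 1/10 + 1/23 = 0.310145
HM = 3/0.310145 = 9.6729

HM = 9.6729


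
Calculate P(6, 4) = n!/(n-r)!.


P(6,4) = 6!/2!
= 720/2
= 360

P(6,4) = 360


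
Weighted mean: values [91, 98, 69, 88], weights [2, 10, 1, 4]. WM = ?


Numerator = 91*2 + 98*10 + 69*1 + 88*4 = 1583
Denominator = 2 + 10 + 1 + 4 = 17
WM = 1583/17 = 93.1176

WM = 93.1176


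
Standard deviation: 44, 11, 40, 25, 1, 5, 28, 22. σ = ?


Mean = 22.0000
Variance = 213.0000
SD = sqrt(213.0000) = 14.5945

SD = 14.5945


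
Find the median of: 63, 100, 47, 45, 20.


Sorted: 20, 45, 47, 63, 100
n = 5 (odd)
Middle value = 47

Median = 47


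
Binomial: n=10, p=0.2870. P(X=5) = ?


C(10,5) = 252
p^5 = 0.001947
(1-p)^5 = 0.184267
P = 252 * 0.001947 * 0.184267 = 0.0904

P(X=5) = 0.0904


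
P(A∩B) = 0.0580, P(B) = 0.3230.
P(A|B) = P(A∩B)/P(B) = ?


P(A|B) = 0.0580/0.3230 = 0.1796

P(A|B) = 0.1796


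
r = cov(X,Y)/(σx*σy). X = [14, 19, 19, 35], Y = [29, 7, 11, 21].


Mean X = 21.7500, Mean Y = 17.0000
SD X = 7.917544, SD Y = 8.602325
Cov = 1.000000
r = 1.000000/(7.917544*8.602325) = 0.0147

r = 0.0147


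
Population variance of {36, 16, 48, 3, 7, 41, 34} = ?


Mean = 26.4286
Squared deviations: 91.6122, 108.7551, 465.3265, 548.8980, 377.4694, 212.3265, 57.3265
Sum = 1861.7143
Variance = 1861.7143/7 = 265.9592

Variance = 265.9592


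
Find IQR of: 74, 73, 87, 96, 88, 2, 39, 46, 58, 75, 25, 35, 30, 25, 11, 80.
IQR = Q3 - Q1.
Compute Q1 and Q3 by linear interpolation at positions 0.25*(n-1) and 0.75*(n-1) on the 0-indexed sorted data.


Sorted: 2, 11, 25, 25, 30, 35, 39, 46, 58, 73, 74, 75, 80, 87, 88, 96
Q1 (25th %ile) = 28.7500
Q3 (75th %ile) = 76.2500
IQR = 76.2500 - 28.7500 = 47.5000

IQR = 47.5000


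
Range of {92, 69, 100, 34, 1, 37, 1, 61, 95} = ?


Max = 100, Min = 1
Range = 100 - 1 = 99

Range = 99


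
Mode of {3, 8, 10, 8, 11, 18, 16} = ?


Frequencies: 3:1, 8:2, 10:1, 11:1, 16:1, 18:1
Max frequency = 2
Mode = 8

Mode = 8


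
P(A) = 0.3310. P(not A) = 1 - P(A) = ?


P(not A) = 1 - 0.3310 = 0.6690

P(not A) = 0.6690


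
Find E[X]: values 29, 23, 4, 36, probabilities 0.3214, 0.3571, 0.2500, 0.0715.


E[X] = 29*0.3214 + 23*0.3571 + 4*0.2500 + 36*0.0715
= 9.3206 + 8.2133 + 1.0000 + 2.5740
= 21.1079

E[X] = 21.1079


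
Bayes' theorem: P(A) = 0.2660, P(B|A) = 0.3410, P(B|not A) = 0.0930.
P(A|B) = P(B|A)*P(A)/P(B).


P(B) = P(B|A)*P(A) + P(B|A')*P(A')
= 0.3410*0.2660 + 0.0930*0.7340
= 0.090706 + 0.068262 = 0.158968
P(A|B) = 0.090706/0.158968 = 0.5706

P(A|B) = 0.5706


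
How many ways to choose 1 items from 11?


C(11,1) = 11!/(1! × 10!)
= 39916800/(1 × 3628800)
= 11

C(11,1) = 11


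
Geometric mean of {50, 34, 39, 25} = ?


Product = 50 × 34 × 39 × 25 = 1657500
GM = 1657500^(1/4) = 35.8809

GM = 35.8809


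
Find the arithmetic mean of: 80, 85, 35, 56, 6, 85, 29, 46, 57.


Sum = 80 + 85 + 35 + 56 + 6 + 85 + 29 + 46 + 57 = 479
n = 9
Mean = 479/9 = 53.2222

Mean = 53.2222


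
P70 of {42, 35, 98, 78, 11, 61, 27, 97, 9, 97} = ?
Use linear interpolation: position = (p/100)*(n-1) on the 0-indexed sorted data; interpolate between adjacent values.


Sorted: 9, 11, 27, 35, 42, 61, 78, 97, 97, 98
n = 10
Index = 70/100 * 9 = 6.3000
Lower = data[6] = 78, Upper = data[7] = 97
P70 = 78 + 0.3000*(19) = 83.7000

P70 = 83.7000


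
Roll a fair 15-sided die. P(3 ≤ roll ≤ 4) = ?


Favorable outcomes (3 ≤ roll ≤ 4): 2
Total outcomes = 15
P = 2/15 = 0.1333

P = 0.1333


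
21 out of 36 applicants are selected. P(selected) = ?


P = 21/36 = 0.5833

P = 0.5833


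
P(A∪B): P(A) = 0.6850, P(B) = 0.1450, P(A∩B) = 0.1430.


P(A∪B) = 0.6850 + 0.1450 - 0.1430
= 0.8300 - 0.1430
= 0.6870

P(A∪B) = 0.6870


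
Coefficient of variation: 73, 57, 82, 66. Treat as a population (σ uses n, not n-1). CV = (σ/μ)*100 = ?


Mean = 69.5000
SD = 9.1788
CV = (9.1788/69.5000)*100 = 13.2069%

CV = 13.2069%


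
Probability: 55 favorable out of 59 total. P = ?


P = 55/59 = 0.9322

P = 0.9322


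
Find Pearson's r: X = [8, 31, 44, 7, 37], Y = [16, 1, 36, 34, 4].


Mean X = 25.4000, Mean Y = 18.2000
SD X = 15.186836, SD Y = 14.620534
Cov = -36.480000
r = -36.480000/(15.186836*14.620534) = -0.1643

r = -0.1643


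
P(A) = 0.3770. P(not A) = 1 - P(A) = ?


P(not A) = 1 - 0.3770 = 0.6230

P(not A) = 0.6230


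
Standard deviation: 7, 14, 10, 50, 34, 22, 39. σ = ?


Mean = 25.1429
Variance = 225.8367
SD = sqrt(225.8367) = 15.0279

SD = 15.0279


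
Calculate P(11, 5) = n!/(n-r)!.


P(11,5) = 11!/6!
= 39916800/720
= 55440

P(11,5) = 55440


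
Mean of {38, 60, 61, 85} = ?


Sum = 38 + 60 + 61 + 85 = 244
n = 4
Mean = 244/4 = 61.0000

Mean = 61.0000


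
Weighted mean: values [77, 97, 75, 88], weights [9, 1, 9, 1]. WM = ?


Numerator = 77*9 + 97*1 + 75*9 + 88*1 = 1553
Denominator = 9 + 1 + 9 + 1 = 20
WM = 1553/20 = 77.6500

WM = 77.6500


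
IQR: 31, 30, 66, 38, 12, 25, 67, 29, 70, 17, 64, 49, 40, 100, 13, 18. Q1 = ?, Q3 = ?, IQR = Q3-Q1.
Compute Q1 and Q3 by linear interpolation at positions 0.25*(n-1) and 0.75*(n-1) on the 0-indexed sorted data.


Sorted: 12, 13, 17, 18, 25, 29, 30, 31, 38, 40, 49, 64, 66, 67, 70, 100
Q1 (25th %ile) = 23.2500
Q3 (75th %ile) = 64.5000
IQR = 64.5000 - 23.2500 = 41.2500

IQR = 41.2500


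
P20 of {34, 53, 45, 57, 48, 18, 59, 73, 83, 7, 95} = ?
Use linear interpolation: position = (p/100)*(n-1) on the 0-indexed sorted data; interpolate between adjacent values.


Sorted: 7, 18, 34, 45, 48, 53, 57, 59, 73, 83, 95
n = 11
Index = 20/100 * 10 = 2.0000
Lower = data[2] = 34, Upper = data[3] = 45
P20 = 34 + 0*(11) = 34.0000

P20 = 34.0000


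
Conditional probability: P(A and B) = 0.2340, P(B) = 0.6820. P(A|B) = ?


P(A|B) = 0.2340/0.6820 = 0.3431

P(A|B) = 0.3431


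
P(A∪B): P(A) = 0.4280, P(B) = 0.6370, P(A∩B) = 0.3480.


P(A∪B) = 0.4280 + 0.6370 - 0.3480
= 1.0650 - 0.3480
= 0.7170

P(A∪B) = 0.7170


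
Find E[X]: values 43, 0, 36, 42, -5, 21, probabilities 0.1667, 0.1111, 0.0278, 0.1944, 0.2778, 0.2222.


E[X] = 43*0.1667 + 0*0.1111 + 36*0.0278 + 42*0.1944 - 5*0.2778 + 21*0.2222
= 7.1681 + 0 + 1.0008 + 8.1648 - 1.3890 + 4.6662
= 19.6109

E[X] = 19.6109


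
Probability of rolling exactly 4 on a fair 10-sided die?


Favorable outcomes (roll = 4): 1
Total outcomes = 10
P = 1/10 = 0.1000

P = 0.1000


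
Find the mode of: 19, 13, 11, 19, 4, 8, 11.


Frequencies: 4:1, 8:1, 11:2, 13:1, 19:2
Max frequency = 2
Mode = 11, 19

Mode = 11, 19


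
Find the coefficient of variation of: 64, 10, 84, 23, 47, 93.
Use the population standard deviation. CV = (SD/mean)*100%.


Mean = 53.5000
SD = 30.1814
CV = (30.1814/53.5000)*100 = 56.4138%

CV = 56.4138%


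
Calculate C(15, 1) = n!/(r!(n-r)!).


C(15,1) = 15!/(1! × 14!)
= 1307674368000/(1 × 87178291200)
= 15

C(15,1) = 15


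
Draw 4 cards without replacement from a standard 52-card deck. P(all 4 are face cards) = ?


P(all face cards) = (12/52) × (11/51) × (10/50) × (9/49)
= 0.0018

P = 0.0018


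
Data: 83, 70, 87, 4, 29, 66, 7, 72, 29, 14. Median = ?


Sorted: 4, 7, 14, 29, 29, 66, 70, 72, 83, 87
n = 10 (even)
Middle values: 29 and 66
Median = (29+66)/2 = 47.5000

Median = 47.5000


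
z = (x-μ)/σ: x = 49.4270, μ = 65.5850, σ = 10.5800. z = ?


z = (49.4270 - 65.5850)/10.5800
= -16.1580/10.5800
= -1.5272

z = -1.5272


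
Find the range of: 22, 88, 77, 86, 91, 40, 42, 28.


Max = 91, Min = 22
Range = 91 - 22 = 69

Range = 69


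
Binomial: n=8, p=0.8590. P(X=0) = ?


C(8,0) = 1
p^0 = 1.000000
(1-p)^8 = 1.562259e-07
P = 1 * 1.000000 * 1.562259e-07 = 1.5623e-07

P(X=0) = 1.5623e-07


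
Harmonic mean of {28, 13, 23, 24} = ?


Sum of reciprocals = 1/28 + 1/13 + 1/23 + 1/24 = 0.197782
HM = 4/0.197782 = 20.2243

HM = 20.2243


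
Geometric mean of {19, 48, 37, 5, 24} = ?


Product = 19 × 48 × 37 × 5 × 24 = 4049280
GM = 4049280^(1/5) = 20.9641

GM = 20.9641


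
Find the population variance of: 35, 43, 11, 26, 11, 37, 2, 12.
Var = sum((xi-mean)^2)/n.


Mean = 22.1250
Squared deviations: 165.7656, 435.7656, 123.7656, 15.0156, 123.7656, 221.2656, 405.0156, 102.5156
Sum = 1592.8750
Variance = 1592.8750/8 = 199.1094

Variance = 199.1094


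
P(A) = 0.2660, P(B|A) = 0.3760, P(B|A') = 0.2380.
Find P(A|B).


P(B) = P(B|A)*P(A) + P(B|A')*P(A')
= 0.3760*0.2660 + 0.2380*0.7340
= 0.100016 + 0.174692 = 0.274708
P(A|B) = 0.100016/0.274708 = 0.3641

P(A|B) = 0.3641


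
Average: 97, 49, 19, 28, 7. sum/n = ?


Sum = 97 + 49 + 19 + 28 + 7 = 200
n = 5
Mean = 200/5 = 40.0000

Mean = 40.0000


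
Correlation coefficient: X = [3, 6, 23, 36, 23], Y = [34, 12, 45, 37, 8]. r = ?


Mean X = 18.2000, Mean Y = 27.2000
SD X = 12.188519, SD Y = 14.551976
Cov = 49.960000
r = 49.960000/(12.188519*14.551976) = 0.2817

r = 0.2817


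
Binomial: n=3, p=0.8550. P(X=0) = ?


C(3,0) = 1
p^0 = 1.000000
(1-p)^3 = 0.003049
P = 1 * 1.000000 * 0.003049 = 0.0030

P(X=0) = 0.0030


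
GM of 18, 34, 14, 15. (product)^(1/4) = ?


Product = 18 × 34 × 14 × 15 = 128520
GM = 128520^(1/4) = 18.9340

GM = 18.9340


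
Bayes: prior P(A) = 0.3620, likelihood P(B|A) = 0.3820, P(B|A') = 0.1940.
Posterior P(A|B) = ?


P(B) = P(B|A)*P(A) + P(B|A')*P(A')
= 0.3820*0.3620 + 0.1940*0.6380
= 0.138284 + 0.123772 = 0.262056
P(A|B) = 0.138284/0.262056 = 0.5277

P(A|B) = 0.5277


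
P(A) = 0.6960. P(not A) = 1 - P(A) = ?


P(not A) = 1 - 0.6960 = 0.3040

P(not A) = 0.3040


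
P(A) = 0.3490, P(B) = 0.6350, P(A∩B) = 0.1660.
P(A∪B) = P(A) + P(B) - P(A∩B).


P(A∪B) = 0.3490 + 0.6350 - 0.1660
= 0.9840 - 0.1660
= 0.8180

P(A∪B) = 0.8180


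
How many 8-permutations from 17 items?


P(17,8) = 17!/9!
= 355687428096000/362880
= 980179200

P(17,8) = 980179200


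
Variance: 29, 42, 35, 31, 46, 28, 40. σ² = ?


Mean = 35.8571
Squared deviations: 47.0204, 37.7347, 0.7347, 23.5918, 102.8776, 61.7347, 17.1633
Sum = 290.8571
Variance = 290.8571/7 = 41.5510

Variance = 41.5510


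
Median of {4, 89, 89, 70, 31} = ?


Sorted: 4, 31, 70, 89, 89
n = 5 (odd)
Middle value = 70

Median = 70


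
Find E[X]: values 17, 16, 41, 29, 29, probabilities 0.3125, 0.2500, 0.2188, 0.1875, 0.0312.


E[X] = 17*0.3125 + 16*0.2500 + 41*0.2188 + 29*0.1875 + 29*0.0312
= 5.3125 + 4.0000 + 8.9708 + 5.4375 + 0.9048
= 24.6256

E[X] = 24.6256


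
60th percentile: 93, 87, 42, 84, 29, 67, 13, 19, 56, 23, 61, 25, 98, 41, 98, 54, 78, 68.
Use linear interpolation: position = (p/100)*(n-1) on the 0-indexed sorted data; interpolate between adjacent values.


Sorted: 13, 19, 23, 25, 29, 41, 42, 54, 56, 61, 67, 68, 78, 84, 87, 93, 98, 98
n = 18
Index = 60/100 * 17 = 10.2000
Lower = data[10] = 67, Upper = data[11] = 68
P60 = 67 + 0.2000*(1) = 67.2000

P60 = 67.2000


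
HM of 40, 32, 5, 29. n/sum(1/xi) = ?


Sum of reciprocals = 1/40 + 1/32 + 1/5 + 1/29 = 0.290733
HM = 4/0.290733 = 13.7583

HM = 13.7583


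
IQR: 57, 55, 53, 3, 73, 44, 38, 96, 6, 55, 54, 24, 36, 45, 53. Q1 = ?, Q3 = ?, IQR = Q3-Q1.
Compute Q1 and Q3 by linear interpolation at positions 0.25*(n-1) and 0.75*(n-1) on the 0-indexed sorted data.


Sorted: 3, 6, 24, 36, 38, 44, 45, 53, 53, 54, 55, 55, 57, 73, 96
Q1 (25th %ile) = 37.0000
Q3 (75th %ile) = 55.0000
IQR = 55.0000 - 37.0000 = 18.0000

IQR = 18.0000


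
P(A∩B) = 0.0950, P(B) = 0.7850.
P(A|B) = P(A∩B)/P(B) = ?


P(A|B) = 0.0950/0.7850 = 0.1210

P(A|B) = 0.1210


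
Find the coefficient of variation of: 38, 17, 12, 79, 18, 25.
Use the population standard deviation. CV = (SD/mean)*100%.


Mean = 31.5000
SD = 22.7797
CV = (22.7797/31.5000)*100 = 72.3166%

CV = 72.3166%


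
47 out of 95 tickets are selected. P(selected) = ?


P = 47/95 = 0.4947

P = 0.4947


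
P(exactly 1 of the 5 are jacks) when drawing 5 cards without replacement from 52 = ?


Hypergeometric: P(X=1) = C(4,1)·C(48,4) / C(52,5)
= 4 × 194580 / 2598960
= 778320/2598960 = 0.2995

P = 0.2995


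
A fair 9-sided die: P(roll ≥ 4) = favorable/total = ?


Favorable outcomes (roll ≥ 4): 6
Total outcomes = 9
P = 6/9 = 0.6667

P = 0.6667


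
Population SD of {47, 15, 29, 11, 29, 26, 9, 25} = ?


Mean = 23.8750
Variance = 132.3594
SD = sqrt(132.3594) = 11.5048

SD = 11.5048


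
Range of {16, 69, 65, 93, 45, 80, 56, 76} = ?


Max = 93, Min = 16
Range = 93 - 16 = 77

Range = 77


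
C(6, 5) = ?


C(6,5) = 6!/(5! × 1!)
= 720/(120 × 1)
= 6

C(6,5) = 6


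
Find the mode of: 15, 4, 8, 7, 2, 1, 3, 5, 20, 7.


Frequencies: 1:1, 2:1, 3:1, 4:1, 5:1, 7:2, 8:1, 15:1, 20:1
Max frequency = 2
Mode = 7

Mode = 7


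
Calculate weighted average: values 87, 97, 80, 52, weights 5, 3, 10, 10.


Numerator = 87*5 + 97*3 + 80*10 + 52*10 = 2046
Denominator = 5 + 3 + 10 + 10 = 28
WM = 2046/28 = 73.0714

WM = 73.0714


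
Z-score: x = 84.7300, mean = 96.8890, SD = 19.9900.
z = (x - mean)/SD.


z = (84.7300 - 96.8890)/19.9900
= -12.1590/19.9900
= -0.6083

z = -0.6083


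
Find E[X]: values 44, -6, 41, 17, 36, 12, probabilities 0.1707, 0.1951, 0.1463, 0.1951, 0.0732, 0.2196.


E[X] = 44*0.1707 - 6*0.1951 + 41*0.1463 + 17*0.1951 + 36*0.0732 + 12*0.2196
= 7.5108 - 1.1706 + 5.9983 + 3.3167 + 2.6352 + 2.6352
= 20.9256

E[X] = 20.9256


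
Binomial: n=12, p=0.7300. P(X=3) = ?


C(12,3) = 220
p^3 = 0.389017
(1-p)^9 = 7.625597e-06
P = 220 * 0.389017 * 7.625597e-06 = 0.0007

P(X=3) = 0.0007


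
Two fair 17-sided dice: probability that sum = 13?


Total outcomes = 17×17 = 289
Favorable (sum = 13): 12
P = 12/289 = 0.0415

P = 0.0415


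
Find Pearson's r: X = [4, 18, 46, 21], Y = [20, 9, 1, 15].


Mean X = 22.2500, Mean Y = 11.2500
SD X = 15.138940, SD Y = 7.084314
Cov = -99.562500
r = -99.562500/(15.138940*7.084314) = -0.9283

r = -0.9283


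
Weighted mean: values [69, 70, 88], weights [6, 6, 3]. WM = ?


Numerator = 69*6 + 70*6 + 88*3 = 1098
Denominator = 6 + 6 + 3 = 15
WM = 1098/15 = 73.2000

WM = 73.2000


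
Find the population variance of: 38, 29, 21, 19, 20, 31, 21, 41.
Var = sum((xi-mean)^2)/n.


Mean = 27.5000
Squared deviations: 110.2500, 2.2500, 42.2500, 72.2500, 56.2500, 12.2500, 42.2500, 182.2500
Sum = 520.0000
Variance = 520.0000/8 = 65.0000

Variance = 65.0000


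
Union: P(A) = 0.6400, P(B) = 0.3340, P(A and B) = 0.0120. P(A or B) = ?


P(A∪B) = 0.6400 + 0.3340 - 0.0120
= 0.9740 - 0.0120
= 0.9620

P(A∪B) = 0.9620


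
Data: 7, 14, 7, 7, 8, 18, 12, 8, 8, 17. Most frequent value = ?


Frequencies: 7:3, 8:3, 12:1, 14:1, 17:1, 18:1
Max frequency = 3
Mode = 7, 8

Mode = 7, 8


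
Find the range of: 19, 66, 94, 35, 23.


Max = 94, Min = 19
Range = 94 - 19 = 75

Range = 75


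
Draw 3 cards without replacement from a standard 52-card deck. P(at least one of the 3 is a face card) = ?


P(at least one) = 1 - P(none)
P(none) = (40/52) × (39/51) × (38/50) = 0.447059
P(at least one) = 1 - 0.447059 = 0.5529

P = 0.5529


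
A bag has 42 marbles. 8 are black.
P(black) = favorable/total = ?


P = 8/42 = 0.1905

P = 0.1905


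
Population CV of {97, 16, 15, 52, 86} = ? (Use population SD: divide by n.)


Mean = 53.2000
SD = 34.1725
CV = (34.1725/53.2000)*100 = 64.2340%

CV = 64.2340%


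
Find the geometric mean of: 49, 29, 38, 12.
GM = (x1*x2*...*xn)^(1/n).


Product = 49 × 29 × 38 × 12 = 647976
GM = 647976^(1/4) = 28.3720

GM = 28.3720


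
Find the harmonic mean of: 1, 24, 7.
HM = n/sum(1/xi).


Sum of reciprocals = 1/1 + 1/24 + 1/7 = 1.184524
HM = 3/1.184524 = 2.5327

HM = 2.5327


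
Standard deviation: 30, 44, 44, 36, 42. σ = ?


Mean = 39.2000
Variance = 29.7600
SD = sqrt(29.7600) = 5.4553

SD = 5.4553


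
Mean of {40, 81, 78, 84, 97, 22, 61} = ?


Sum = 40 + 81 + 78 + 84 + 97 + 22 + 61 = 463
n = 7
Mean = 463/7 = 66.1429

Mean = 66.1429


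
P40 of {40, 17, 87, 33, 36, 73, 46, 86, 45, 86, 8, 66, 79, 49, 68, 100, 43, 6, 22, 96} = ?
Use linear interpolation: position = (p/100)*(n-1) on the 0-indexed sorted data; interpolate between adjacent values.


Sorted: 6, 8, 17, 22, 33, 36, 40, 43, 45, 46, 49, 66, 68, 73, 79, 86, 86, 87, 96, 100
n = 20
Index = 40/100 * 19 = 7.6000
Lower = data[7] = 43, Upper = data[8] = 45
P40 = 43 + 0.6000*(2) = 44.2000

P40 = 44.2000


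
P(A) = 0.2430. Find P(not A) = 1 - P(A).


P(not A) = 1 - 0.2430 = 0.7570

P(not A) = 0.7570


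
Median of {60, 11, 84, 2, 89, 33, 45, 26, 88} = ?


Sorted: 2, 11, 26, 33, 45, 60, 84, 88, 89
n = 9 (odd)
Middle value = 45

Median = 45


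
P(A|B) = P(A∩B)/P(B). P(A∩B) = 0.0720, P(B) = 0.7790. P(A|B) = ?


P(A|B) = 0.0720/0.7790 = 0.0924

P(A|B) = 0.0924


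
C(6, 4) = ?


C(6,4) = 6!/(4! × 2!)
= 720/(24 × 2)
= 15

C(6,4) = 15


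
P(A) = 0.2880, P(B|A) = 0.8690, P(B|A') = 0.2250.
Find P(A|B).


P(B) = P(B|A)*P(A) + P(B|A')*P(A')
= 0.8690*0.2880 + 0.2250*0.7120
= 0.250272 + 0.160200 = 0.410472
P(A|B) = 0.250272/0.410472 = 0.6097

P(A|B) = 0.6097


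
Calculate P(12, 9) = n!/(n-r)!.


P(12,9) = 12!/3!
= 479001600/6
= 79833600

P(12,9) = 79833600


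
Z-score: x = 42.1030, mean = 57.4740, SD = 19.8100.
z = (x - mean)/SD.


z = (42.1030 - 57.4740)/19.8100
= -15.3710/19.8100
= -0.7759

z = -0.7759


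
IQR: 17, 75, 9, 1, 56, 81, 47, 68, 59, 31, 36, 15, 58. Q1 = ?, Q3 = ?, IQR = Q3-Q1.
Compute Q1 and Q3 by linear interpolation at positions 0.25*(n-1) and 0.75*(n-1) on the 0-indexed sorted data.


Sorted: 1, 9, 15, 17, 31, 36, 47, 56, 58, 59, 68, 75, 81
Q1 (25th %ile) = 17.0000
Q3 (75th %ile) = 59.0000
IQR = 59.0000 - 17.0000 = 42.0000

IQR = 42.0000


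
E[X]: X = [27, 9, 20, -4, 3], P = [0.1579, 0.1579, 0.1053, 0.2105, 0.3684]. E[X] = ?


E[X] = 27*0.1579 + 9*0.1579 + 20*0.1053 - 4*0.2105 + 3*0.3684
= 4.2633 + 1.4211 + 2.1060 - 0.8420 + 1.1052
= 8.0536

E[X] = 8.0536


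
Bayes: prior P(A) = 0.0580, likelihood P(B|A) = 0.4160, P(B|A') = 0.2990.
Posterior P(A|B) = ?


P(B) = P(B|A)*P(A) + P(B|A')*P(A')
= 0.4160*0.0580 + 0.2990*0.9420
= 0.024128 + 0.281658 = 0.305786
P(A|B) = 0.024128/0.305786 = 0.0789

P(A|B) = 0.0789


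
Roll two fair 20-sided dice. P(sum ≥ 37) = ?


Total outcomes = 20×20 = 400
Favorable (sum ≥ 37): 10
P = 10/400 = 0.0250

P = 0.0250


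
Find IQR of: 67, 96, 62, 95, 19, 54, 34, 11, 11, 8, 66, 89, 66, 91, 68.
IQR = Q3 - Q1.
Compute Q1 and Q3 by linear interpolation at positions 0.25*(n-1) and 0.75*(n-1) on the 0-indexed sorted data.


Sorted: 8, 11, 11, 19, 34, 54, 62, 66, 66, 67, 68, 89, 91, 95, 96
Q1 (25th %ile) = 26.5000
Q3 (75th %ile) = 78.5000
IQR = 78.5000 - 26.5000 = 52.0000

IQR = 52.0000


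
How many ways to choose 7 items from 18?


C(18,7) = 18!/(7! × 11!)
= 6402373705728000/(5040 × 39916800)
= 31824

C(18,7) = 31824


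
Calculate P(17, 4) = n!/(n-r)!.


P(17,4) = 17!/13!
= 355687428096000/6227020800
= 57120

P(17,4) = 57120


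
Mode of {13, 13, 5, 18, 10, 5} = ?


Frequencies: 5:2, 10:1, 13:2, 18:1
Max frequency = 2
Mode = 5, 13

Mode = 5, 13


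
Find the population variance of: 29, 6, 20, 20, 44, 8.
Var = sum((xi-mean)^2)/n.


Mean = 21.1667
Squared deviations: 61.3611, 230.0278, 1.3611, 1.3611, 521.3611, 173.3611
Sum = 988.8333
Variance = 988.8333/6 = 164.8056

Variance = 164.8056


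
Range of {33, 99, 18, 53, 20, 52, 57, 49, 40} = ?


Max = 99, Min = 18
Range = 99 - 18 = 81

Range = 81


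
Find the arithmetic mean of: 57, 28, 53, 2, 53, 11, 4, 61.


Sum = 57 + 28 + 53 + 2 + 53 + 11 + 4 + 61 = 269
n = 8
Mean = 269/8 = 33.6250

Mean = 33.6250


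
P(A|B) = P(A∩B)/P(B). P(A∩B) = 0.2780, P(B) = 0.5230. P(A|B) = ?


P(A|B) = 0.2780/0.5230 = 0.5315

P(A|B) = 0.5315


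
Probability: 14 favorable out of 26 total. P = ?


P = 14/26 = 0.5385

P = 0.5385


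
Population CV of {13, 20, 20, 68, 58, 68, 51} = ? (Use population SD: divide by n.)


Mean = 42.5714
SD = 22.3470
CV = (22.3470/42.5714)*100 = 52.4929%

CV = 52.4929%


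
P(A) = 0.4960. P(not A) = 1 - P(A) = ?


P(not A) = 1 - 0.4960 = 0.5040

P(not A) = 0.5040


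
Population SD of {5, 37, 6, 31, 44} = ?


Mean = 24.6000
Variance = 260.2400
SD = sqrt(260.2400) = 16.1320

SD = 16.1320


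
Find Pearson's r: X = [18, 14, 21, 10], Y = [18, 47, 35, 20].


Mean X = 15.7500, Mean Y = 30.0000
SD X = 4.145781, SD Y = 11.811012
Cov = 6.750000
r = 6.750000/(4.145781*11.811012) = 0.1379

r = 0.1379


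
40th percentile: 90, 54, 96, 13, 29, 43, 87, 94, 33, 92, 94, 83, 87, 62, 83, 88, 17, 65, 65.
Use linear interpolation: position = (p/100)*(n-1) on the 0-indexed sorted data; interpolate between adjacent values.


Sorted: 13, 17, 29, 33, 43, 54, 62, 65, 65, 83, 83, 87, 87, 88, 90, 92, 94, 94, 96
n = 19
Index = 40/100 * 18 = 7.2000
Lower = data[7] = 65, Upper = data[8] = 65
P40 = 65 + 0.2000*(0) = 65.0000

P40 = 65.0000


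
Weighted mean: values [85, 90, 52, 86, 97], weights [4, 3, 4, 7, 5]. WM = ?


Numerator = 85*4 + 90*3 + 52*4 + 86*7 + 97*5 = 1905
Denominator = 4 + 3 + 4 + 7 + 5 = 23
WM = 1905/23 = 82.8261

WM = 82.8261


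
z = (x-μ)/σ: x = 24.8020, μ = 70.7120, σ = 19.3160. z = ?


z = (24.8020 - 70.7120)/19.3160
= -45.9100/19.3160
= -2.3768

z = -2.3768


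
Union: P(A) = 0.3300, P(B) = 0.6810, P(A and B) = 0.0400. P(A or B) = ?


P(A∪B) = 0.3300 + 0.6810 - 0.0400
= 1.0110 - 0.0400
= 0.9710

P(A∪B) = 0.9710


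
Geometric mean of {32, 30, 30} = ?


Product = 32 × 30 × 30 = 28800
GM = 28800^(1/3) = 30.6524

GM = 30.6524


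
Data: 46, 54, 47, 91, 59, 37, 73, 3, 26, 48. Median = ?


Sorted: 3, 26, 37, 46, 47, 48, 54, 59, 73, 91
n = 10 (even)
Middle values: 47 and 48
Median = (47+48)/2 = 47.5000

Median = 47.5000


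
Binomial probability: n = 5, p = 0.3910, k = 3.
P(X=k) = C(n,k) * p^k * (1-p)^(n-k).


C(5,3) = 10
p^3 = 0.059776
(1-p)^2 = 0.370881
P = 10 * 0.059776 * 0.370881 = 0.2217

P(X=3) = 0.2217


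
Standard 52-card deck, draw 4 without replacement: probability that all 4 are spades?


P(all spades) = (13/52) × (12/51) × (11/50) × (10/49)
= 0.0026

P = 0.0026


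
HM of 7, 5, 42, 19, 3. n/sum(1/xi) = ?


Sum of reciprocals = 1/7 + 1/5 + 1/42 + 1/19 + 1/3 = 0.752632
HM = 5/0.752632 = 6.6434

HM = 6.6434


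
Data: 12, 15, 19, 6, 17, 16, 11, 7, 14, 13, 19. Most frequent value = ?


Frequencies: 6:1, 7:1, 11:1, 12:1, 13:1, 14:1, 15:1, 16:1, 17:1, 19:2
Max frequency = 2
Mode = 19

Mode = 19


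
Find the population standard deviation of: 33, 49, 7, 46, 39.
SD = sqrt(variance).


Mean = 34.8000
Variance = 224.1600
SD = sqrt(224.1600) = 14.9720

SD = 14.9720


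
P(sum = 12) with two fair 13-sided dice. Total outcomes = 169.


Total outcomes = 13×13 = 169
Favorable (sum = 12): 11
P = 11/169 = 0.0651

P = 0.0651


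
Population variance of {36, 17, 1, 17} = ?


Mean = 17.7500
Squared deviations: 333.0625, 0.5625, 280.5625, 0.5625
Sum = 614.7500
Variance = 614.7500/4 = 153.6875

Variance = 153.6875


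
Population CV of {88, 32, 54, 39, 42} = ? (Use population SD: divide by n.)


Mean = 51.0000
SD = 19.8192
CV = (19.8192/51.0000)*100 = 38.8611%

CV = 38.8611%


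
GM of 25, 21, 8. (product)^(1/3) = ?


Product = 25 × 21 × 8 = 4200
GM = 4200^(1/3) = 16.1343

GM = 16.1343


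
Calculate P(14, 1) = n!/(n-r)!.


P(14,1) = 14!/13!
= 87178291200/6227020800
= 14

P(14,1) = 14


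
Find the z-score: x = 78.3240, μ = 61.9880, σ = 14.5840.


z = (78.3240 - 61.9880)/14.5840
= 16.3360/14.5840
= 1.1201

z = 1.1201


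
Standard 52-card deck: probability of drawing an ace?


4 aces in 52 cards
P = 4/52 = 0.0769

P = 0.0769


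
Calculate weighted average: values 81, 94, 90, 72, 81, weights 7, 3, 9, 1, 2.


Numerator = 81*7 + 94*3 + 90*9 + 72*1 + 81*2 = 1893
Denominator = 7 + 3 + 9 + 1 + 2 = 22
WM = 1893/22 = 86.0455

WM = 86.0455


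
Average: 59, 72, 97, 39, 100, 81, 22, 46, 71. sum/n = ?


Sum = 59 + 72 + 97 + 39 + 100 + 81 + 22 + 46 + 71 = 587
n = 9
Mean = 587/9 = 65.2222

Mean = 65.2222


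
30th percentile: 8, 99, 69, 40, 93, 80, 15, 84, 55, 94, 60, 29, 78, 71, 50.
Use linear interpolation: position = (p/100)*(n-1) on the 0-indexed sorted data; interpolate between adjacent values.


Sorted: 8, 15, 29, 40, 50, 55, 60, 69, 71, 78, 80, 84, 93, 94, 99
n = 15
Index = 30/100 * 14 = 4.2000
Lower = data[4] = 50, Upper = data[5] = 55
P30 = 50 + 0.2000*(5) = 51.0000

P30 = 51.0000


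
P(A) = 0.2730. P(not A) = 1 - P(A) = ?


P(not A) = 1 - 0.2730 = 0.7270

P(not A) = 0.7270


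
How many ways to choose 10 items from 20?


C(20,10) = 20!/(10! × 10!)
= 2432902008176640000/(3628800 × 3628800)
= 184756

C(20,10) = 184756


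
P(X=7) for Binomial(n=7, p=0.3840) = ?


C(7,7) = 1
p^7 = 0.001231
(1-p)^0 = 1.000000
P = 1 * 0.001231 * 1.000000 = 0.0012

P(X=7) = 0.0012


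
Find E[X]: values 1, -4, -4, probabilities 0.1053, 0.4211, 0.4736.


E[X] = 1*0.1053 - 4*0.4211 - 4*0.4736
= 0.1053 - 1.6844 - 1.8944
= -3.4735

E[X] = -3.4735


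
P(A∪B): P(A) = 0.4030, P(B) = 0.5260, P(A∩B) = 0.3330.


P(A∪B) = 0.4030 + 0.5260 - 0.3330
= 0.9290 - 0.3330
= 0.5960

P(A∪B) = 0.5960


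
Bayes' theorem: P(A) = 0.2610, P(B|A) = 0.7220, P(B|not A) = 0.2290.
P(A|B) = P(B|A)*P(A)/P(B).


P(B) = P(B|A)*P(A) + P(B|A')*P(A')
= 0.7220*0.2610 + 0.2290*0.7390
= 0.188442 + 0.169231 = 0.357673
P(A|B) = 0.188442/0.357673 = 0.5269

P(A|B) = 0.5269


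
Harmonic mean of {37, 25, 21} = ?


Sum of reciprocals = 1/37 + 1/25 + 1/21 = 0.114646
HM = 3/0.114646 = 26.1675

HM = 26.1675


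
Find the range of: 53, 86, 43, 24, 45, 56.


Max = 86, Min = 24
Range = 86 - 24 = 62

Range = 62


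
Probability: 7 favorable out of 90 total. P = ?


P = 7/90 = 0.0778

P = 0.0778


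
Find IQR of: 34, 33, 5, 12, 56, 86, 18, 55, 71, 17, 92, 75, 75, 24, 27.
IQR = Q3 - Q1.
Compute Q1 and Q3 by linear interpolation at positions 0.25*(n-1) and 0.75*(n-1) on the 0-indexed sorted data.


Sorted: 5, 12, 17, 18, 24, 27, 33, 34, 55, 56, 71, 75, 75, 86, 92
Q1 (25th %ile) = 21.0000
Q3 (75th %ile) = 73.0000
IQR = 73.0000 - 21.0000 = 52.0000

IQR = 52.0000


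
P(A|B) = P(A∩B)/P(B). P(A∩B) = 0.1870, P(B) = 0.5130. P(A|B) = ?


P(A|B) = 0.1870/0.5130 = 0.3645

P(A|B) = 0.3645


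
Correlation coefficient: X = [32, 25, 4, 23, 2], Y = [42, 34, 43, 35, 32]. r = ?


Mean X = 17.2000, Mean Y = 37.2000
SD X = 11.989996, SD Y = 4.445222
Cov = 7.160000
r = 7.160000/(11.989996*4.445222) = 0.1343

r = 0.1343


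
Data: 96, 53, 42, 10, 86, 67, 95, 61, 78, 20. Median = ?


Sorted: 10, 20, 42, 53, 61, 67, 78, 86, 95, 96
n = 10 (even)
Middle values: 61 and 67
Median = (61+67)/2 = 64.0000

Median = 64.0000


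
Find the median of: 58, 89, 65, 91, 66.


Sorted: 58, 65, 66, 89, 91
n = 5 (odd)
Middle value = 66

Median = 66


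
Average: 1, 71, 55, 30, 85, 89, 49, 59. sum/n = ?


Sum = 1 + 71 + 55 + 30 + 85 + 89 + 49 + 59 = 439
n = 8
Mean = 439/8 = 54.8750

Mean = 54.8750


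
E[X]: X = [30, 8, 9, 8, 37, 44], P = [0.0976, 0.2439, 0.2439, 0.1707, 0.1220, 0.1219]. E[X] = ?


E[X] = 30*0.0976 + 8*0.2439 + 9*0.2439 + 8*0.1707 + 37*0.1220 + 44*0.1219
= 2.9280 + 1.9512 + 2.1951 + 1.3656 + 4.5140 + 5.3636
= 18.3175

E[X] = 18.3175
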